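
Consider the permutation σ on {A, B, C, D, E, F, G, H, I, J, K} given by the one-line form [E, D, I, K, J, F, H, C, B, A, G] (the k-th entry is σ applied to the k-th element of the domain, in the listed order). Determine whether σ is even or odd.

In disjoint-cycle form the cycle lengths are 7, 3, 1.
A cycle of length ℓ contributes ℓ−1 transpositions, so σ is a product of 6 + 2 = 8 transpositions — even.

even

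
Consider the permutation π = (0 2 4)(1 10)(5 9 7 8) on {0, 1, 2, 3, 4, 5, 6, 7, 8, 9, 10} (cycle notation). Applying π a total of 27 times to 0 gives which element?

0 lies in the 3-cycle (0 2 4).
Since the cycle has length 3, π^27 acts on it the same as π^0 (27 mod 3 = 0).
So π^27(0) = 0.

0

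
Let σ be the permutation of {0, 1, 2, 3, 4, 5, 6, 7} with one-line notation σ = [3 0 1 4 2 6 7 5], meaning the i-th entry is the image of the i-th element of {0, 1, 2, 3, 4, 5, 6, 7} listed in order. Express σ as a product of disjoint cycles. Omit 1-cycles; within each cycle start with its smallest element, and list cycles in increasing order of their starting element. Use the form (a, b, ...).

(0, 3, 4, 2, 1)(5, 6, 7)

Iterating σ from 0 gives 0 → 3 → 4 → 2 → 1 → 0; that is the 5-cycle (0, 3, 4, 2, 1).
Continuing from each remaining unvisited element yields (0, 3, 4, 2, 1)(5, 6, 7).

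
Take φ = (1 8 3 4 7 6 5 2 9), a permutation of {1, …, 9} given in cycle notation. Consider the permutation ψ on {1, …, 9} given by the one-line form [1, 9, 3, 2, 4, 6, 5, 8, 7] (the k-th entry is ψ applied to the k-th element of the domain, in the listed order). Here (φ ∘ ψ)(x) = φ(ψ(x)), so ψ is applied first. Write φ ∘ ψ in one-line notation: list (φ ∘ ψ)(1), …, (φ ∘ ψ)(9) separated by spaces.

(φ ∘ ψ)(x) = φ(ψ(x)). Computing each image: φ(ψ(1)) = φ(1) = 8, φ(ψ(2)) = φ(9) = 1, φ(ψ(3)) = φ(3) = 4, φ(ψ(4)) = φ(2) = 9, φ(ψ(5)) = φ(4) = 7, φ(ψ(6)) = φ(6) = 5, φ(ψ(7)) = φ(5) = 2, φ(ψ(8)) = φ(8) = 3, φ(ψ(9)) = φ(7) = 6.
Hence φ ∘ ψ = [8 1 4 9 7 5 2 3 6].

8 1 4 9 7 5 2 3 6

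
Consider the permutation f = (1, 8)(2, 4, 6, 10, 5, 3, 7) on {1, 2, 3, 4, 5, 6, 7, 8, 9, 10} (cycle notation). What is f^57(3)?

3 lies in the 7-cycle (2, 4, 6, 10, 5, 3, 7).
On a 7-cycle, f^7 is the identity, so f^57 = f^1 there (57 ≡ 1 mod 7).
Stepping 1 place around the cycle: 3 → 7.

7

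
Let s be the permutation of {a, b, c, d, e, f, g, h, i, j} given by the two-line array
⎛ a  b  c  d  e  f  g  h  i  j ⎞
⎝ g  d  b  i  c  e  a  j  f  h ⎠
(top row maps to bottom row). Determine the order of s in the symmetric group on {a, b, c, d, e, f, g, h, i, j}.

6

The disjoint-cycle form of s has cycle lengths 6, 2, 2.
The order of s is the least common multiple of its cycle lengths: lcm(6, 2, 2) = 6.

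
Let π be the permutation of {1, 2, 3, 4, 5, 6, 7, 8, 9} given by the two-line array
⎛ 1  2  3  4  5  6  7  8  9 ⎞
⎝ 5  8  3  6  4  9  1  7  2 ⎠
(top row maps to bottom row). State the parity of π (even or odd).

odd

In disjoint-cycle form the cycle lengths are 8, 1.
A cycle of length ℓ contributes ℓ−1 transpositions, so π is a product of 7 transpositions — odd.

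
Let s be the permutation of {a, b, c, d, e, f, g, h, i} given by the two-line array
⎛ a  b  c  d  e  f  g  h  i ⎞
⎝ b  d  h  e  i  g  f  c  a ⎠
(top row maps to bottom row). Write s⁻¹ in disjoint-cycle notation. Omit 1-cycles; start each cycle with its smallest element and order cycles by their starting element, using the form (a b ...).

(a i e d b)(c h)(f g)

The cycle decomposition of s is (a b d e i)(c h)(f g).
The inverse reverses every cycle; in canonical form, s⁻¹ = (a i e d b)(c h)(f g).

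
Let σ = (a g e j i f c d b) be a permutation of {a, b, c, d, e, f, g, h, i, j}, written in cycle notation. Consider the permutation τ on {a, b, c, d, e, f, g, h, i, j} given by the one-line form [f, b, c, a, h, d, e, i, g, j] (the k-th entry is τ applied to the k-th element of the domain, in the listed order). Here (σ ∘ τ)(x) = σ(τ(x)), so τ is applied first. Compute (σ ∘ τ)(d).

g

τ(d) = a, then σ(a) = g; composing gives (σ ∘ τ)(d) = g.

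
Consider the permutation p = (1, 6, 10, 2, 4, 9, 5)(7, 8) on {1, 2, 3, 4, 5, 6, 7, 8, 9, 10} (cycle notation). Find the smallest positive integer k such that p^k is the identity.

The disjoint cycles have lengths 7, 2, 1.
The order of p is the least common multiple of its cycle lengths: lcm(7, 2) = 14.

14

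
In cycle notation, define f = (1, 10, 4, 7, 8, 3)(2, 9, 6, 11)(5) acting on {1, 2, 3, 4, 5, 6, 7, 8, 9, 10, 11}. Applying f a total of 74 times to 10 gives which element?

10 lies in the 6-cycle (1, 10, 4, 7, 8, 3).
Powers repeat with period 6 on this cycle, and 74 mod 6 = 2, so f^74(10) = f^2(10).
Stepping 2 places around the cycle: 10 → 4 → 7.

7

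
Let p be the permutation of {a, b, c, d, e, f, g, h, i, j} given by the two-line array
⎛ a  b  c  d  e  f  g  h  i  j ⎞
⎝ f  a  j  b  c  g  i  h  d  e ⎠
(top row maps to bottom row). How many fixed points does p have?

The fixed points (elements with p(x) = x) are {h}, so there is 1.

1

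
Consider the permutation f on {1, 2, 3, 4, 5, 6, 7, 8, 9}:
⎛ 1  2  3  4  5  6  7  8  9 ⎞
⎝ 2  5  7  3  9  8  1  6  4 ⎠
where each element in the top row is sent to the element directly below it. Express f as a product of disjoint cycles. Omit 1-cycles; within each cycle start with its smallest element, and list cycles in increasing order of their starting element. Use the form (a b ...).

Iterating f from 1 gives 1 → 2 → 5 → 9 → 4 → 3 → 7 → 1; that is the 7-cycle (1 2 5 9 4 3 7).
Repeating from the next unused element and collecting all non-trivial cycles gives (1 2 5 9 4 3 7)(6 8).

(1 2 5 9 4 3 7)(6 8)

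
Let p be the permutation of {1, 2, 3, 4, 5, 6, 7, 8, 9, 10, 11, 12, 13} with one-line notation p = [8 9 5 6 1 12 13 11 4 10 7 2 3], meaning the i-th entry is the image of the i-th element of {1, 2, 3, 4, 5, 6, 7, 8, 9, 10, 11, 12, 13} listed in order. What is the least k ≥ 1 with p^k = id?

35

Writing p as disjoint cycles, the cycle lengths are 7, 5, 1.
Since disjoint cycles commute, ord(p) = lcm(7, 5) = 35.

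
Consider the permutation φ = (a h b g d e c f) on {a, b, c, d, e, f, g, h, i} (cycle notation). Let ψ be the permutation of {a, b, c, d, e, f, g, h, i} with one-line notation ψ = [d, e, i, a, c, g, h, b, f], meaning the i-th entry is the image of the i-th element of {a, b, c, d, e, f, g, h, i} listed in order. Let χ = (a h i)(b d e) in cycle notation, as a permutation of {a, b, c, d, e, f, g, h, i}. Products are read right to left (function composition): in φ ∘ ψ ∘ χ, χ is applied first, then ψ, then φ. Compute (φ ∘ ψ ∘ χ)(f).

Chase f: χ(f) = f; ψ(f) = g; φ(g) = d. Hence (φ ∘ ψ ∘ χ)(f) = d.

d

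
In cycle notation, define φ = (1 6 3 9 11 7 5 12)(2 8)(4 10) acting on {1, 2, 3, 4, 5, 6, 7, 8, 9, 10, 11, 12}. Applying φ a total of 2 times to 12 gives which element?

6

12 lies in the 8-cycle (1 6 3 9 11 7 5 12).
Advancing 2 steps from 12: 12 → 1 → 6.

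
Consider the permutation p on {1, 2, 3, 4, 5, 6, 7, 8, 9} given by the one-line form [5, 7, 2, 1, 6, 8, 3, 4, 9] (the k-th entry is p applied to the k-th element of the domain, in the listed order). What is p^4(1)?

4

Tracing 1 → 5 → … returns to 1 after 5 steps, so 1 lies in a 5-cycle (1 5 6 8 4).
Advancing 4 steps from 1: 1 → 5 → 6 → 8 → 4.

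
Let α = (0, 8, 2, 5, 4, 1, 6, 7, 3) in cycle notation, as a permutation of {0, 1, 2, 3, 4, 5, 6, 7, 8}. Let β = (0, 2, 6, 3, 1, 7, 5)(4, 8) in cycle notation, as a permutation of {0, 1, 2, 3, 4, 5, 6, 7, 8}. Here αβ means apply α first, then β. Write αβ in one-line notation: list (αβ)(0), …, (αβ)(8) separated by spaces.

(αβ)(x) = β(α(x)). Computing each image: β(α(0)) = β(8) = 4, β(α(1)) = β(6) = 3, β(α(2)) = β(5) = 0, β(α(3)) = β(0) = 2, β(α(4)) = β(1) = 7, β(α(5)) = β(4) = 8, β(α(6)) = β(7) = 5, β(α(7)) = β(3) = 1, β(α(8)) = β(2) = 6.
Hence αβ = [4 3 0 2 7 8 5 1 6].

4 3 0 2 7 8 5 1 6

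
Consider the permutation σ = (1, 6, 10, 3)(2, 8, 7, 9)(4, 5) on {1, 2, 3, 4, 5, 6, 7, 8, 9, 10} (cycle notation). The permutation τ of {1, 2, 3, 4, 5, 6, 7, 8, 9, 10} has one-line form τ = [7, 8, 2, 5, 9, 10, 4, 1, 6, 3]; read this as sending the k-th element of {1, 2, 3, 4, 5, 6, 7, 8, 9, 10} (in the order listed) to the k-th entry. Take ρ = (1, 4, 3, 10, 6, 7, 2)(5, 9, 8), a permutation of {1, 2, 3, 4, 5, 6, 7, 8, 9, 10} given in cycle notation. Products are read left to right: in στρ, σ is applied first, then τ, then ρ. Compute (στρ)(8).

(στρ)(8) = ρ(τ(σ(8))). σ(8) = 7, then τ(7) = 4, then ρ(4) = 3, so the result is 3.

3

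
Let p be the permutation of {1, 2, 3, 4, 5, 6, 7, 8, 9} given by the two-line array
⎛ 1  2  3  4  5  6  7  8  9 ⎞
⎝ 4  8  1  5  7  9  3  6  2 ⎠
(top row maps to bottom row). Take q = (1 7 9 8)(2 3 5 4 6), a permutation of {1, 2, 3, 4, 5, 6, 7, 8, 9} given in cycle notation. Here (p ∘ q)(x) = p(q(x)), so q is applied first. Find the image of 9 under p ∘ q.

q(9) = 8, then p(8) = 6; composing gives (p ∘ q)(9) = 6.

6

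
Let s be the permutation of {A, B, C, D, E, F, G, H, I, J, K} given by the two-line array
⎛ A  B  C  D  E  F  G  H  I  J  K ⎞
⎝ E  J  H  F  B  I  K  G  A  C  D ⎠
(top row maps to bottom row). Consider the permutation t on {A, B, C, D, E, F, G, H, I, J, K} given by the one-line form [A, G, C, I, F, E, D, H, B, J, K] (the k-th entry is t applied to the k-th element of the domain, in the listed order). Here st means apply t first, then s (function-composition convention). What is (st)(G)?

F

(st)(G) = s(t(G)). t(G) = D, then s(D) = F. So (st)(G) = F.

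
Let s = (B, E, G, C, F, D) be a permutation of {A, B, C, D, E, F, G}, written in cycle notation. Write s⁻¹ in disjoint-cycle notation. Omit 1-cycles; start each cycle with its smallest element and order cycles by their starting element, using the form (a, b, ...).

(B, D, F, C, G, E)

The inverse reverses each cycle.
Reversing each cycle of s and rotating so the smallest element leads gives (B, D, F, C, G, E).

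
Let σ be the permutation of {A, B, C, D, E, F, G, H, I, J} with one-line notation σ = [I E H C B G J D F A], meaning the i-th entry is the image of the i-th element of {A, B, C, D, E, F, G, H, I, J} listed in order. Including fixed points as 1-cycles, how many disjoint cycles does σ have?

3

The cycle decomposition is (A, I, F, G, J)(B, E)(C, H, D), which has 3 cycles (counting 1-cycles).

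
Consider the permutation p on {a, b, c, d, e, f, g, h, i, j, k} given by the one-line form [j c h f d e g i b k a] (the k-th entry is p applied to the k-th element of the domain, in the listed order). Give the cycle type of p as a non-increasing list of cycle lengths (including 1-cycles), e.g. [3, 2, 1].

The disjoint cycles are (a j k)(b c h i)(d f e)(g), with lengths 4, 3, 3, 1 in non-increasing order.

[4, 3, 3, 1]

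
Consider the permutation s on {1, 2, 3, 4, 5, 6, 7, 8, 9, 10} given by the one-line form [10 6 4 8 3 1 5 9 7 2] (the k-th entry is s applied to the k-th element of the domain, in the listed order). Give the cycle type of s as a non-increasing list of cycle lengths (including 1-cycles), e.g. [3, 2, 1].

The disjoint cycles are (1 10 2 6)(3 4 8 9 7 5), with lengths 6, 4 in non-increasing order.

[6, 4]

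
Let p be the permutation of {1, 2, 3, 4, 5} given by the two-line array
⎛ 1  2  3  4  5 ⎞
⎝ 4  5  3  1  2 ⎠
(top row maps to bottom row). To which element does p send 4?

The entry below 4 in the array is 1, so p(4) = 1.

1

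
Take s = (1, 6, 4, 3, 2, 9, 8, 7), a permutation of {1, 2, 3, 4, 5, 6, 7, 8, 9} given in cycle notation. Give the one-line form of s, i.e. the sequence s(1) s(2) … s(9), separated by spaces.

Reading each image from the cycles: 1↦6, 2↦9, 3↦2, 4↦3, 5↦5, 6↦4, 7↦1, 8↦7, 9↦8.
So the one-line form is 6 9 2 3 5 4 1 7 8.

6 9 2 3 5 4 1 7 8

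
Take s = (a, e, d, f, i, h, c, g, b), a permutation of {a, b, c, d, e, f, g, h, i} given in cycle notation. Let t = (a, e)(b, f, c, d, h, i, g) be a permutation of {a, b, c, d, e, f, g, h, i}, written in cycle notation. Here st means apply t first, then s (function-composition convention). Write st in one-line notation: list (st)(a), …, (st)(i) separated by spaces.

For each element, apply t then s: a → e → d; b → f → i; c → d → f; d → h → c; e → a → e; f → c → g; g → b → a; h → i → h; i → g → b.
So st in one-line form is d i f c e g a h b.

d i f c e g a h b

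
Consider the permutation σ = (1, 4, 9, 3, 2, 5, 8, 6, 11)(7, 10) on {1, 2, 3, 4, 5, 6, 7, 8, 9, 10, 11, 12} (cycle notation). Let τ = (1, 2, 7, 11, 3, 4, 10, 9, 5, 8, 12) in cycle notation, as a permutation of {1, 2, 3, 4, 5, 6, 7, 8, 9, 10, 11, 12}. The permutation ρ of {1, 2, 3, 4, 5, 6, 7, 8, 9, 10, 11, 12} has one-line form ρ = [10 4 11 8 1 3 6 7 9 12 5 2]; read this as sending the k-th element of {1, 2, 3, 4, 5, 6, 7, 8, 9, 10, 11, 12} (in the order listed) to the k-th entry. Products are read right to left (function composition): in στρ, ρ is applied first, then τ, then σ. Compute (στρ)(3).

2

(στρ)(3) = σ(τ(ρ(3))). ρ(3) = 11, then τ(11) = 3, then σ(3) = 2, so the result is 2.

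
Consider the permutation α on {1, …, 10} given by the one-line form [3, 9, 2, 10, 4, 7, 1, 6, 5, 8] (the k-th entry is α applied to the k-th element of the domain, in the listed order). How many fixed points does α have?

No element satisfies α(x) = x, so there are 0 fixed points.

0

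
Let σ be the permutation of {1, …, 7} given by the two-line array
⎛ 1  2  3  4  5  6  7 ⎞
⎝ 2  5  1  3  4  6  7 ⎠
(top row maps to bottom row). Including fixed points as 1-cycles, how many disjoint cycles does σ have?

3

The cycle decomposition is (1 2 5 4 3)(6)(7), which has 3 cycles (counting 1-cycles).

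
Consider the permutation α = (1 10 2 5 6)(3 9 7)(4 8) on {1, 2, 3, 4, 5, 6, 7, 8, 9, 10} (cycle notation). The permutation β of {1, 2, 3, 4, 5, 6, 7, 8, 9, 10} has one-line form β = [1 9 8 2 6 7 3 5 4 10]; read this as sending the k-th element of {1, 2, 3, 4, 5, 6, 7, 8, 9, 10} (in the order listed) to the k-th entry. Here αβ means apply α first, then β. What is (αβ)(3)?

α(3) = 9, then β(9) = 4; composing gives (αβ)(3) = 4.

4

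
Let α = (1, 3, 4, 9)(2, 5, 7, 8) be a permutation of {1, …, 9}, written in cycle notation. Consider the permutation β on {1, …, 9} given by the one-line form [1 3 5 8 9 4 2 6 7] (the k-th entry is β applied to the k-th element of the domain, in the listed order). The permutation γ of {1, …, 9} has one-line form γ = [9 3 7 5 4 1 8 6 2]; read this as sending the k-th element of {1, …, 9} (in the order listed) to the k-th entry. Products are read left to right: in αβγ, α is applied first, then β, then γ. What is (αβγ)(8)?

Chase 8: α(8) = 2; β(2) = 3; γ(3) = 7. Hence (αβγ)(8) = 7.

7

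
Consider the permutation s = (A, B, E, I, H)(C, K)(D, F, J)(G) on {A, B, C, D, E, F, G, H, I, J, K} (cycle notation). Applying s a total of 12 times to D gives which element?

D

D lies in the 3-cycle (D, F, J).
Powers repeat with period 3 on this cycle, and 12 mod 3 = 0, so s^12(D) = s^0(D).
So s^12(D) = D.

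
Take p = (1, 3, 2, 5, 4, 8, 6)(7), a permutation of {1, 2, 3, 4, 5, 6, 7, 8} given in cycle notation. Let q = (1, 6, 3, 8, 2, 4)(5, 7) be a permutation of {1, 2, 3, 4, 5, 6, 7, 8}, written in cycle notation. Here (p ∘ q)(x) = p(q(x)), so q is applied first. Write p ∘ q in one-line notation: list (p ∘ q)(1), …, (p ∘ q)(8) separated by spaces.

1 8 6 3 7 2 4 5

(p ∘ q)(x) = p(q(x)). Computing each image: p(q(1)) = p(6) = 1, p(q(2)) = p(4) = 8, p(q(3)) = p(8) = 6, p(q(4)) = p(1) = 3, p(q(5)) = p(7) = 7, p(q(6)) = p(3) = 2, p(q(7)) = p(5) = 4, p(q(8)) = p(2) = 5.
Hence p ∘ q = [1 8 6 3 7 2 4 5].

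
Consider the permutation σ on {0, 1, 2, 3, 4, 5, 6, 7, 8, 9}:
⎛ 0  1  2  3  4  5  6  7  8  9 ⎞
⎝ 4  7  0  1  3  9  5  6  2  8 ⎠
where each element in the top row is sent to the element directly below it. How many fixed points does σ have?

No element satisfies σ(x) = x, so there are 0 fixed points.

0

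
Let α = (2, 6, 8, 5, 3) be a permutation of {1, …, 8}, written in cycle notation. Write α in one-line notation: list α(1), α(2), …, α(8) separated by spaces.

Image by image: 1↦1, 2↦6, 3↦2, 4↦4, 5↦3, 6↦8, 7↦7, 8↦5.
So the one-line form is 1 6 2 4 3 8 7 5.

1 6 2 4 3 8 7 5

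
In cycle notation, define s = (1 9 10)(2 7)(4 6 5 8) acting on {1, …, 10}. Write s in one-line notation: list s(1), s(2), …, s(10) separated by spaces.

9 7 3 6 8 5 2 4 10 1

Each element maps to the next entry in its cycle (wrapping to the front): 1↦9, 2↦7, 3↦3, 4↦6, 5↦8, 6↦5, 7↦2, 8↦4, 9↦10, 10↦1.
Listing these in domain order gives 9 7 3 6 8 5 2 4 10 1.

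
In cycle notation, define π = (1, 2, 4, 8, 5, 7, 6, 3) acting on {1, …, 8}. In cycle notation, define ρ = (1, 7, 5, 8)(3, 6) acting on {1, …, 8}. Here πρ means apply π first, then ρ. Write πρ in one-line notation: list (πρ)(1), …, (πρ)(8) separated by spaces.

2 4 7 1 5 6 3 8

Chase each element through π then ρ: 1 → 2 → 2; 2 → 4 → 4; 3 → 1 → 7; 4 → 8 → 1; 5 → 7 → 5; 6 → 3 → 6; 7 → 6 → 3; 8 → 5 → 8.
So πρ in one-line form is 2 4 7 1 5 6 3 8.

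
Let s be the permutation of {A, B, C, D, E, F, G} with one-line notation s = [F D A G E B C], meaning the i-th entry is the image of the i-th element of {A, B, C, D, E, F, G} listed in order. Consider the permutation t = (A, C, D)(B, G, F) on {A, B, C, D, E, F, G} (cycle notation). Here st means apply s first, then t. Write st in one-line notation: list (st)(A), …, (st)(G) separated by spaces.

B A C F E G D

(st)(x) = t(s(x)). Computing each image: t(s(A)) = t(F) = B, t(s(B)) = t(D) = A, t(s(C)) = t(A) = C, t(s(D)) = t(G) = F, t(s(E)) = t(E) = E, t(s(F)) = t(B) = G, t(s(G)) = t(C) = D.
Hence st = [B A C F E G D].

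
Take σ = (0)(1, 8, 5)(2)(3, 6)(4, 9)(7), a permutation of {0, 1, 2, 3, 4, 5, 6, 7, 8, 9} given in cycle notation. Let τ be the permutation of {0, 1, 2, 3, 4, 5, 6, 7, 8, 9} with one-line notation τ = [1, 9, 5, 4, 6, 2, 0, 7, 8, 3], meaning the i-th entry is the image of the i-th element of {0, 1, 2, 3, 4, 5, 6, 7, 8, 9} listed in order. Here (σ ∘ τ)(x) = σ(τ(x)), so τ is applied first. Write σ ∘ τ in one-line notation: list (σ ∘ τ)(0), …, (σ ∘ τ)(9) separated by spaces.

8 4 1 9 3 2 0 7 5 6

(σ ∘ τ)(x) = σ(τ(x)). Computing each image: σ(τ(0)) = σ(1) = 8, σ(τ(1)) = σ(9) = 4, σ(τ(2)) = σ(5) = 1, σ(τ(3)) = σ(4) = 9, σ(τ(4)) = σ(6) = 3, σ(τ(5)) = σ(2) = 2, σ(τ(6)) = σ(0) = 0, σ(τ(7)) = σ(7) = 7, σ(τ(8)) = σ(8) = 5, σ(τ(9)) = σ(3) = 6.
Hence σ ∘ τ = [8 4 1 9 3 2 0 7 5 6].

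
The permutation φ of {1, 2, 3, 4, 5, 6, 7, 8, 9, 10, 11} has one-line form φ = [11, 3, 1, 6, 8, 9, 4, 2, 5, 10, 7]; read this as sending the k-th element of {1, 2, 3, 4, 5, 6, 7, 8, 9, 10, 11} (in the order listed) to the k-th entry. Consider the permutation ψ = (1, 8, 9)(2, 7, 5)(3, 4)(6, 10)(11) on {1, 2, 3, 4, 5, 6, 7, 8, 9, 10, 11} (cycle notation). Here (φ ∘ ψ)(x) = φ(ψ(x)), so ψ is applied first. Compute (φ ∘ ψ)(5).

First apply ψ: ψ(5) = 2, then φ(2) = 3. Thus (φ ∘ ψ)(5) = 3.

3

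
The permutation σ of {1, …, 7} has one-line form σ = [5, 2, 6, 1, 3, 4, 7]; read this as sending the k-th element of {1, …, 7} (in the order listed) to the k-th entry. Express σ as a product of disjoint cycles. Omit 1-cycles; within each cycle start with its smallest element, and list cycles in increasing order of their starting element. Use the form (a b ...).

(1 5 3 6 4)

From 1: 1 → 5 → 3 → 6 → 4 → 1, closing the cycle (1 5 3 6 4).
Repeating from the next unused element and collecting all non-trivial cycles gives (1 5 3 6 4).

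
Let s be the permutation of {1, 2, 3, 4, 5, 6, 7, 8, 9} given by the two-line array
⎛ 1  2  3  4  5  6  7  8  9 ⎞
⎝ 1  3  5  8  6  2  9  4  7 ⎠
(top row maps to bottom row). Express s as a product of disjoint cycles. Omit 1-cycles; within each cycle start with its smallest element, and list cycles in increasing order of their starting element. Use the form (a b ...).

From 2: 2 → 3 → 5 → 6 → 2, closing the cycle (2 3 5 6).
Repeating from the next unused element and collecting all non-trivial cycles gives (2 3 5 6)(4 8)(7 9).

(2 3 5 6)(4 8)(7 9)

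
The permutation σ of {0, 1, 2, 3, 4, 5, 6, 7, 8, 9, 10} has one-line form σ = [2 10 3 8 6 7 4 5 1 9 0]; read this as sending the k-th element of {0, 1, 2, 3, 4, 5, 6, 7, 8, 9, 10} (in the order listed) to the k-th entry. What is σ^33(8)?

0

Tracing 8 → 1 → … returns to 8 after 6 steps, so 8 lies in a 6-cycle (0, 2, 3, 8, 1, 10).
Powers repeat with period 6 on this cycle, and 33 mod 6 = 3, so σ^33(8) = σ^3(8).
Advancing 3 steps from 8: 8 → 1 → 10 → 0.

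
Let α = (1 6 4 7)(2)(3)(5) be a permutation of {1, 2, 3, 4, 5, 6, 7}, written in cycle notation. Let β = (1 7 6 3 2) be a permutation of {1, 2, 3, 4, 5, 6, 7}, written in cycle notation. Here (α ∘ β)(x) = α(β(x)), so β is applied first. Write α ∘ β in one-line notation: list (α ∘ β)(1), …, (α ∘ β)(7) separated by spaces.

1 6 2 7 5 3 4

(α ∘ β)(x) = α(β(x)). Computing each image: α(β(1)) = α(7) = 1, α(β(2)) = α(1) = 6, α(β(3)) = α(2) = 2, α(β(4)) = α(4) = 7, α(β(5)) = α(5) = 5, α(β(6)) = α(3) = 3, α(β(7)) = α(6) = 4.
Hence α ∘ β = [1 6 2 7 5 3 4].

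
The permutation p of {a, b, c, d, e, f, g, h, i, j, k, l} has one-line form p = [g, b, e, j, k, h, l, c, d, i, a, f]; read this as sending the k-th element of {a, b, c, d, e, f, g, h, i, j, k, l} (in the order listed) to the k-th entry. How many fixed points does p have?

1

The fixed points (elements with p(x) = x) are {b}, so there is 1.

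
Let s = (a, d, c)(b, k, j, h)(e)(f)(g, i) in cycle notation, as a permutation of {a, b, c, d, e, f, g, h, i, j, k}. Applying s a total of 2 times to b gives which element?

j

b lies in the 4-cycle (b, k, j, h).
Stepping 2 places around the cycle: b → k → j.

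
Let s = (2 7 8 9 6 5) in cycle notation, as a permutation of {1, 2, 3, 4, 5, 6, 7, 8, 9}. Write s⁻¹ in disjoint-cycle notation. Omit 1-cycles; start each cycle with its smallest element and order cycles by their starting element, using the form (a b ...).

(2 5 6 9 8 7)

The inverse reverses each cycle.
Reversing each cycle of s and rotating so the smallest element leads gives (2 5 6 9 8 7).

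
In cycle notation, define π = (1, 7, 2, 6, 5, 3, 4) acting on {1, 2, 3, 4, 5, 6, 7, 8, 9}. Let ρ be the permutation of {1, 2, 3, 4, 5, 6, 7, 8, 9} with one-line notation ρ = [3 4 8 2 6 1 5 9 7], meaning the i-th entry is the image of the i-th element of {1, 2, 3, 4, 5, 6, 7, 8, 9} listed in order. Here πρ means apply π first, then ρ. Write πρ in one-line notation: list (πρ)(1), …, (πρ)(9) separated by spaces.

(πρ)(x) = ρ(π(x)). Computing each image: ρ(π(1)) = ρ(7) = 5, ρ(π(2)) = ρ(6) = 1, ρ(π(3)) = ρ(4) = 2, ρ(π(4)) = ρ(1) = 3, ρ(π(5)) = ρ(3) = 8, ρ(π(6)) = ρ(5) = 6, ρ(π(7)) = ρ(2) = 4, ρ(π(8)) = ρ(8) = 9, ρ(π(9)) = ρ(9) = 7.
Hence πρ = [5 1 2 3 8 6 4 9 7].

5 1 2 3 8 6 4 9 7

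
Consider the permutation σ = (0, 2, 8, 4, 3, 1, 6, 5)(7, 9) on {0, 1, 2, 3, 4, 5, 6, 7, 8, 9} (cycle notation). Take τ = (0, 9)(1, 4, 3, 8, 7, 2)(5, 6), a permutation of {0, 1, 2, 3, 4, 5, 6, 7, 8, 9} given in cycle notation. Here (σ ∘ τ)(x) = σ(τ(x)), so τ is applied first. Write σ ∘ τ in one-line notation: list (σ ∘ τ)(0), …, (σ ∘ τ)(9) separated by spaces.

(σ ∘ τ)(x) = σ(τ(x)). Computing each image: σ(τ(0)) = σ(9) = 7, σ(τ(1)) = σ(4) = 3, σ(τ(2)) = σ(1) = 6, σ(τ(3)) = σ(8) = 4, σ(τ(4)) = σ(3) = 1, σ(τ(5)) = σ(6) = 5, σ(τ(6)) = σ(5) = 0, σ(τ(7)) = σ(2) = 8, σ(τ(8)) = σ(7) = 9, σ(τ(9)) = σ(0) = 2.
Hence σ ∘ τ = [7 3 6 4 1 5 0 8 9 2].

7 3 6 4 1 5 0 8 9 2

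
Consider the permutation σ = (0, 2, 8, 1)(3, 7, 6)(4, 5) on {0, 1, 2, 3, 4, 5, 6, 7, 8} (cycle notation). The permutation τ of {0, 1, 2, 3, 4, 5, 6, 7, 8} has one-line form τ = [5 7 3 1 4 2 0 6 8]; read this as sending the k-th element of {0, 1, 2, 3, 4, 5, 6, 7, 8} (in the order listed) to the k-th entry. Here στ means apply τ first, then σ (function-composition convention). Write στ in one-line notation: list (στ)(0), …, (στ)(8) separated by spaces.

(στ)(x) = σ(τ(x)). Computing each image: σ(τ(0)) = σ(5) = 4, σ(τ(1)) = σ(7) = 6, σ(τ(2)) = σ(3) = 7, σ(τ(3)) = σ(1) = 0, σ(τ(4)) = σ(4) = 5, σ(τ(5)) = σ(2) = 8, σ(τ(6)) = σ(0) = 2, σ(τ(7)) = σ(6) = 3, σ(τ(8)) = σ(8) = 1.
Hence στ = [4 6 7 0 5 8 2 3 1].

4 6 7 0 5 8 2 3 1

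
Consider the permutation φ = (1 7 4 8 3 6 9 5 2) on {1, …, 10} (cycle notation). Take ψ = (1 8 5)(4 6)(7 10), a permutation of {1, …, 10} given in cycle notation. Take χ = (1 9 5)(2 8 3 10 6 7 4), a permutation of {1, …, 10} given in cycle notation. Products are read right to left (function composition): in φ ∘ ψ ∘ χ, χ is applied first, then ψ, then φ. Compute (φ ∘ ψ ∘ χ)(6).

Apply the permutations in order: χ(6) = 7, then ψ(7) = 10, then φ(10) = 10. So (φ ∘ ψ ∘ χ)(6) = 10.

10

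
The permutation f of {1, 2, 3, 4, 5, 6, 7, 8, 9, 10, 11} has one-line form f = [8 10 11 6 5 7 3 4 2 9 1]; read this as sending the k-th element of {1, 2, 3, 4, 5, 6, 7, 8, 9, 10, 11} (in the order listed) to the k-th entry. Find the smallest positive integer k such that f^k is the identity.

21

The disjoint-cycle form of f has cycle lengths 7, 3, 1.
Since disjoint cycles commute, ord(f) = lcm(7, 3) = 21.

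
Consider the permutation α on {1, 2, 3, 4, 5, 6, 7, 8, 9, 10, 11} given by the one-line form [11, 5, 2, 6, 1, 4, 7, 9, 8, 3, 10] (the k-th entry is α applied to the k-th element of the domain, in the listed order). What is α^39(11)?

2

Tracing 11 → 10 → … returns to 11 after 6 steps, so 11 lies in a 6-cycle (1, 11, 10, 3, 2, 5).
Powers repeat with period 6 on this cycle, and 39 mod 6 = 3, so α^39(11) = α^3(11).
Stepping 3 places around the cycle: 11 → 10 → 3 → 2.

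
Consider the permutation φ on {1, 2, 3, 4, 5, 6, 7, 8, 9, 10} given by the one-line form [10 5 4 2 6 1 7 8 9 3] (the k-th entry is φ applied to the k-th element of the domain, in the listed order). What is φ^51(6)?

Tracing 6 → 1 → … returns to 6 after 7 steps, so 6 lies in a 7-cycle (1 10 3 4 2 5 6).
Powers repeat with period 7 on this cycle, and 51 mod 7 = 2, so φ^51(6) = φ^2(6).
Stepping 2 places around the cycle: 6 → 1 → 10.

10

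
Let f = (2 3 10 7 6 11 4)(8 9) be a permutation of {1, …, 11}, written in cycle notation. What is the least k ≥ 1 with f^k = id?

14

The disjoint cycles have lengths 7, 2, 1, 1.
Since disjoint cycles commute, ord(f) = lcm(7, 2) = 14.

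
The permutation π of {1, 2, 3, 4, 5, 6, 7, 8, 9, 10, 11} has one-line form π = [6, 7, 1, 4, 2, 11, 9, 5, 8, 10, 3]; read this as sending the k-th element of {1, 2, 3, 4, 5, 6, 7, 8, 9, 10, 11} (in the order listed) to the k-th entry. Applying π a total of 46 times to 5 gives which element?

Tracing 5 → 2 → … returns to 5 after 5 steps, so 5 lies in a 5-cycle (2, 7, 9, 8, 5).
Since the cycle has length 5, π^46 acts on it the same as π^1 (46 mod 5 = 1).
Advancing 1 step from 5: 5 → 2.

2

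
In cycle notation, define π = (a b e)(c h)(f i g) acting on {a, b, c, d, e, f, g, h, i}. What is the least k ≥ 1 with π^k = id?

6

The disjoint cycles have lengths 3, 3, 2, 1.
The order of π is the least common multiple of its cycle lengths: lcm(3, 3, 2) = 6.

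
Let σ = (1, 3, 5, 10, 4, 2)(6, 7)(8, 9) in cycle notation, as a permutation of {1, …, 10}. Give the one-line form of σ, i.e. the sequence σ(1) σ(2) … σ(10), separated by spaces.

Each element maps to the next entry in its cycle (wrapping to the front): 1→3, 2→1, 3→5, 4→2, 5→10, 6→7, 7→6, 8→9, 9→8, 10→4.
So the one-line form is 3 1 5 2 10 7 6 9 8 4.

3 1 5 2 10 7 6 9 8 4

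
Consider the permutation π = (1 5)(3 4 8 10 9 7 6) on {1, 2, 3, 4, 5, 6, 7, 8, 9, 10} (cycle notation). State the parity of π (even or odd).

odd

The cycle lengths are 7, 2, 1.
A cycle of length ℓ contributes ℓ−1 transpositions, so π is a product of 6 + 1 = 7 transpositions — odd.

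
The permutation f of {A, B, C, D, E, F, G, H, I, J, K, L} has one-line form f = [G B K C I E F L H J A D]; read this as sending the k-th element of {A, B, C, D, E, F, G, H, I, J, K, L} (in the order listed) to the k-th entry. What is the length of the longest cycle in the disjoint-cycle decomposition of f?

Decomposing into disjoint cycles gives (A G F E I H L D C K); the longest has length 10.

10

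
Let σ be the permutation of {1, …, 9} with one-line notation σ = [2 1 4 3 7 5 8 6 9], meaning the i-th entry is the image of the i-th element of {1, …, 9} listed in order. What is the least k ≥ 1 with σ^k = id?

The disjoint-cycle form of σ has cycle lengths 4, 2, 2, 1.
Since disjoint cycles commute, ord(σ) = lcm(4, 2, 2) = 4.

4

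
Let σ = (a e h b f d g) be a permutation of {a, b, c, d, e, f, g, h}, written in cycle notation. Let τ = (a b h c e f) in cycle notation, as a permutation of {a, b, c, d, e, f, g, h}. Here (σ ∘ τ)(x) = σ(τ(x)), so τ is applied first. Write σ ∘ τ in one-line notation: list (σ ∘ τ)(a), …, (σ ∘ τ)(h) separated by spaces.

Chase each element through τ then σ: a → b → f; b → h → b; c → e → h; d → d → g; e → f → d; f → a → e; g → g → a; h → c → c.
So σ ∘ τ in one-line form is f b h g d e a c.

f b h g d e a c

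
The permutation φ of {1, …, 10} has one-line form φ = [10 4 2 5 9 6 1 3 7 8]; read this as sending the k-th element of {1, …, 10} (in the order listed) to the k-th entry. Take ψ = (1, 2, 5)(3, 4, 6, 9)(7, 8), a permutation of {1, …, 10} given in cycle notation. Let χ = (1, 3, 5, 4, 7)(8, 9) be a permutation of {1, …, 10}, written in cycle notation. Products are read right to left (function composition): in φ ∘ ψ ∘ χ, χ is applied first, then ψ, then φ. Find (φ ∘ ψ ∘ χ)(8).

(φ ∘ ψ ∘ χ)(8) = φ(ψ(χ(8))). χ(8) = 9, then ψ(9) = 3, then φ(3) = 2, so the result is 2.

2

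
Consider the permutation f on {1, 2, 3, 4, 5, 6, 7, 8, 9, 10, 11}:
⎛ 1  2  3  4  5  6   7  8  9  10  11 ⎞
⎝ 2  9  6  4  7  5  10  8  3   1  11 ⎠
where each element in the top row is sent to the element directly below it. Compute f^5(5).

Tracing 5 → 7 → … returns to 5 after 8 steps, so 5 lies in an 8-cycle (1, 2, 9, 3, 6, 5, 7, 10).
Stepping 5 places around the cycle: 5 → 7 → 10 → 1 → 2 → 9.

9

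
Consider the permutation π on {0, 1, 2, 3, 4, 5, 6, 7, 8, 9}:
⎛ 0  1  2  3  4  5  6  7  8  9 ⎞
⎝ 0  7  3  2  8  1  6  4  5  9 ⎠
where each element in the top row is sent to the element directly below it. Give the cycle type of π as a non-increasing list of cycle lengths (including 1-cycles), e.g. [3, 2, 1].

[5, 2, 1, 1, 1]

The disjoint cycles are (0)(1, 7, 4, 8, 5)(2, 3)(6)(9), with lengths 5, 2, 1, 1, 1 in non-increasing order.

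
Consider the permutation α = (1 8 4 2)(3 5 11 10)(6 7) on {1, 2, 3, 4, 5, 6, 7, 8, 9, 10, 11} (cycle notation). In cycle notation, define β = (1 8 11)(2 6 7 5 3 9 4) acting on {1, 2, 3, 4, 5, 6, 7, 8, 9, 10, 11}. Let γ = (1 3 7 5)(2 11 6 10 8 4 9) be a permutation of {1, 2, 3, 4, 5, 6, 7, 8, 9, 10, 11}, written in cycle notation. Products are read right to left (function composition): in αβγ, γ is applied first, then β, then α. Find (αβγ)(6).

3

Apply the permutations in order: γ(6) = 10, then β(10) = 10, then α(10) = 3. So (αβγ)(6) = 3.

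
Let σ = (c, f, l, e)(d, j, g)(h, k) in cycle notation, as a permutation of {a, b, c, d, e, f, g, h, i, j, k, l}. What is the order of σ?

The disjoint cycles have lengths 4, 3, 2, 1, 1, 1.
The order of σ is the least common multiple of its cycle lengths: lcm(4, 3, 2) = 12.

12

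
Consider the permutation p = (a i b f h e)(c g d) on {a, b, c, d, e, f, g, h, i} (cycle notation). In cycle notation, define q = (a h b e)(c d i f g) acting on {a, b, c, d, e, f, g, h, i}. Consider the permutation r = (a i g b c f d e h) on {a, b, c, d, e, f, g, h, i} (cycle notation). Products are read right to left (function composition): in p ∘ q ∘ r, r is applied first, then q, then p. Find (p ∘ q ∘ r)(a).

(p ∘ q ∘ r)(a) = p(q(r(a))). r(a) = i, then q(i) = f, then p(f) = h, so the result is h.

h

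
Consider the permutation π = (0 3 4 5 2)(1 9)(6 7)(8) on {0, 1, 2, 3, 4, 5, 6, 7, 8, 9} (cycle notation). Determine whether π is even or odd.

even

The cycle lengths are 5, 2, 2, 1.
A cycle of length ℓ contributes ℓ−1 transpositions, so π is a product of 4 + 1 + 1 = 6 transpositions — even.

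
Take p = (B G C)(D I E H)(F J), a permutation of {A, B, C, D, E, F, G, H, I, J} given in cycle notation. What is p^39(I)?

I lies in the 4-cycle (D I E H).
On a 4-cycle, p^4 is the identity, so p^39 = p^3 there (39 ≡ 3 mod 4).
Advancing 3 steps from I: I → E → H → D.

D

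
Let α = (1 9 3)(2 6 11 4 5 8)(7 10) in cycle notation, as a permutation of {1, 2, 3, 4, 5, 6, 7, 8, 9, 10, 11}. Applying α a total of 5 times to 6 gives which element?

2

6 lies in the 6-cycle (2 6 11 4 5 8).
Stepping 5 places around the cycle: 6 → 11 → 4 → 5 → 8 → 2.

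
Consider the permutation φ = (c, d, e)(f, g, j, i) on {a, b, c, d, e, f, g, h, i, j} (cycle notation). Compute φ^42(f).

f lies in the 4-cycle (f, g, j, i).
Since the cycle has length 4, φ^42 acts on it the same as φ^2 (42 mod 4 = 2).
Stepping 2 places around the cycle: f → g → j.

j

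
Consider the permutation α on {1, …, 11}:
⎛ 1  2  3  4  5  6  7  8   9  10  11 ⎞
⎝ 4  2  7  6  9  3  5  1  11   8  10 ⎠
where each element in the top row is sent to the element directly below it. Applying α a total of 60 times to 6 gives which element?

6

Tracing 6 → 3 → … returns to 6 after 10 steps, so 6 lies in a 10-cycle (1 4 6 3 7 5 9 11 10 8).
Powers repeat with period 10 on this cycle, and 60 mod 10 = 0, so α^60(6) = α^0(6).
So α^60(6) = 6.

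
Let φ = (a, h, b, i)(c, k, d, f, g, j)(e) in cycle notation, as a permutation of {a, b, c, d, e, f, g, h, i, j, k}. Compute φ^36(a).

a lies in the 4-cycle (a, h, b, i).
Since the cycle has length 4, φ^36 acts on it the same as φ^0 (36 mod 4 = 0).
So φ^36(a) = a.

a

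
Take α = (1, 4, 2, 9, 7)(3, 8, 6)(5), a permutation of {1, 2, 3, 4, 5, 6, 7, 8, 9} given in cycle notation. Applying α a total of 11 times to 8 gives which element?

8 lies in the 3-cycle (3, 8, 6).
On a 3-cycle, α^3 is the identity, so α^11 = α^2 there (11 ≡ 2 mod 3).
Stepping 2 places around the cycle: 8 → 6 → 3.

3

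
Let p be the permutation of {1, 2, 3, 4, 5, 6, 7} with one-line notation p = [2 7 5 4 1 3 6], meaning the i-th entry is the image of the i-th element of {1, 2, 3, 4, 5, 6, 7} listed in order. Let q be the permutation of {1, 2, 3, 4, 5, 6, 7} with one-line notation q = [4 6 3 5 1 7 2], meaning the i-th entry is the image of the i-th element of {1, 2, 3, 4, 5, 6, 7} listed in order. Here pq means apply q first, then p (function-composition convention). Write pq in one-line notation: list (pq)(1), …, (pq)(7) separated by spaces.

(pq)(x) = p(q(x)). Computing each image: p(q(1)) = p(4) = 4, p(q(2)) = p(6) = 3, p(q(3)) = p(3) = 5, p(q(4)) = p(5) = 1, p(q(5)) = p(1) = 2, p(q(6)) = p(7) = 6, p(q(7)) = p(2) = 7.
Hence pq = [4 3 5 1 2 6 7].

4 3 5 1 2 6 7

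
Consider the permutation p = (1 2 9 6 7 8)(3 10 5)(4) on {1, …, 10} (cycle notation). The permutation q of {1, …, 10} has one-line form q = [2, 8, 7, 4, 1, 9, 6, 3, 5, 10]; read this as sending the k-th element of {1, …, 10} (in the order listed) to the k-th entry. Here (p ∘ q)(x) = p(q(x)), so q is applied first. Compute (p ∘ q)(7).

7

First apply q: q(7) = 6, then p(6) = 7. Thus (p ∘ q)(7) = 7.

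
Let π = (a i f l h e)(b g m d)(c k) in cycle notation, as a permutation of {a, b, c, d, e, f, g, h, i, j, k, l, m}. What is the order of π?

12

The disjoint cycles have lengths 6, 4, 2, 1.
Since disjoint cycles commute, ord(π) = lcm(6, 4, 2) = 12.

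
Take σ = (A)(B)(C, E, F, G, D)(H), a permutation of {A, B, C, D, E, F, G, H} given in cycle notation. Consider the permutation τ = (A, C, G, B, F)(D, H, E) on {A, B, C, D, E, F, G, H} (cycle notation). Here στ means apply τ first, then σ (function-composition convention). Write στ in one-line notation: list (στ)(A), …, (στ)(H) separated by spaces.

E G D H C A B F

(στ)(x) = σ(τ(x)). Computing each image: σ(τ(A)) = σ(C) = E, σ(τ(B)) = σ(F) = G, σ(τ(C)) = σ(G) = D, σ(τ(D)) = σ(H) = H, σ(τ(E)) = σ(D) = C, σ(τ(F)) = σ(A) = A, σ(τ(G)) = σ(B) = B, σ(τ(H)) = σ(E) = F.
Hence στ = [E G D H C A B F].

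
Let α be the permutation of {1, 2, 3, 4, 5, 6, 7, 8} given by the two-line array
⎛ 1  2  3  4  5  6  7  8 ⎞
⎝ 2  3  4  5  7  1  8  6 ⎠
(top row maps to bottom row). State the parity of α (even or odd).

In disjoint-cycle form the cycle lengths are 8.
A cycle of length ℓ contributes ℓ−1 transpositions, so α is a product of 7 transpositions — odd.

odd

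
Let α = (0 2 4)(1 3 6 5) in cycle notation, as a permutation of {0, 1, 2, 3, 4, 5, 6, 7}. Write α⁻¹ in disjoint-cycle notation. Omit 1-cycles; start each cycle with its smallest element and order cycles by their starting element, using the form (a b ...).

(0 4 2)(1 5 6 3)

Inverting a permutation written in cycle notation just reverses the order within every cycle.
Reversing each cycle of α and rotating so the smallest element leads gives (0 4 2)(1 5 6 3).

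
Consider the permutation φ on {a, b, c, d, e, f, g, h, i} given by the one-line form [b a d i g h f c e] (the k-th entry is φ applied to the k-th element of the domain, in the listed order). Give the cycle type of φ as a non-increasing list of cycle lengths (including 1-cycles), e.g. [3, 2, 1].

[7, 2]

The disjoint cycles are (a b)(c d i e g f h), with lengths 7, 2 in non-increasing order.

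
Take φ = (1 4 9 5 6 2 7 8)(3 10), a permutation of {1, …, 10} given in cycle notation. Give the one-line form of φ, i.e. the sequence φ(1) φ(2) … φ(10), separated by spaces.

4 7 10 9 6 2 8 1 5 3

Image by image: 1↦4, 2↦7, 3↦10, 4↦9, 5↦6, 6↦2, 7↦8, 8↦1, 9↦5, 10↦3.
Listing these in domain order gives 4 7 10 9 6 2 8 1 5 3.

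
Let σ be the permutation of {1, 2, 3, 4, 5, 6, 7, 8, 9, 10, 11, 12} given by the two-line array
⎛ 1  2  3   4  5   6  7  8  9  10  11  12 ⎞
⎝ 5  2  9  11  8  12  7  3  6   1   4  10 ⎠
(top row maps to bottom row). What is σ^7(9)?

3

Tracing 9 → 6 → … returns to 9 after 8 steps, so 9 lies in an 8-cycle (1, 5, 8, 3, 9, 6, 12, 10).
Advancing 7 steps from 9: 9 → 6 → 12 → 10 → 1 → 5 → 8 → 3.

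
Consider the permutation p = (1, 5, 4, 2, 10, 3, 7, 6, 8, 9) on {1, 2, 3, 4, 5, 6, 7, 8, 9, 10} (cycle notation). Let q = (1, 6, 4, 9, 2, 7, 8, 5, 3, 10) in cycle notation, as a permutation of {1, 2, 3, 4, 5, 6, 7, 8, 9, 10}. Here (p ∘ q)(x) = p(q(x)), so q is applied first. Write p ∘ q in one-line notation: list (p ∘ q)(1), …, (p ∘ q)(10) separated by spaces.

(p ∘ q)(x) = p(q(x)). Computing each image: p(q(1)) = p(6) = 8, p(q(2)) = p(7) = 6, p(q(3)) = p(10) = 3, p(q(4)) = p(9) = 1, p(q(5)) = p(3) = 7, p(q(6)) = p(4) = 2, p(q(7)) = p(8) = 9, p(q(8)) = p(5) = 4, p(q(9)) = p(2) = 10, p(q(10)) = p(1) = 5.
Hence p ∘ q = [8 6 3 1 7 2 9 4 10 5].

8 6 3 1 7 2 9 4 10 5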